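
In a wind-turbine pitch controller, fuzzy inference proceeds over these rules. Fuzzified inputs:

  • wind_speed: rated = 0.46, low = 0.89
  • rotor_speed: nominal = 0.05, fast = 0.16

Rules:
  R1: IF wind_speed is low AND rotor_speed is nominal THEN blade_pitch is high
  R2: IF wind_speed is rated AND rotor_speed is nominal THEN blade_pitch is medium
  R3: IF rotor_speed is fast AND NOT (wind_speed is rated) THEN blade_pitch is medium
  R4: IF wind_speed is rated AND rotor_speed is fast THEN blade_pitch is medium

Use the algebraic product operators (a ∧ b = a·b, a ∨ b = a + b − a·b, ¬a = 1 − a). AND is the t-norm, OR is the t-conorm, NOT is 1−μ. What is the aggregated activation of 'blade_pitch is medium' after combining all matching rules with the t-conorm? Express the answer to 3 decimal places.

R1: low=0.89, nominal=0.05; AND[a·b] → w = 0.0445
R2: rated=0.46, nominal=0.05; AND[a·b] → w = 0.0230
R3: fast=0.16, ¬rated=1−0.46=0.54; AND[a·b] → w = 0.0864
R4: rated=0.46, fast=0.16; AND[a·b] → w = 0.0736
Rules with consequent 'medium': {R2, R3, R4} → strengths 0.0230, 0.0864, 0.0736
Aggregate via t-conorm [a + b − a·b]: 0.1731

0.173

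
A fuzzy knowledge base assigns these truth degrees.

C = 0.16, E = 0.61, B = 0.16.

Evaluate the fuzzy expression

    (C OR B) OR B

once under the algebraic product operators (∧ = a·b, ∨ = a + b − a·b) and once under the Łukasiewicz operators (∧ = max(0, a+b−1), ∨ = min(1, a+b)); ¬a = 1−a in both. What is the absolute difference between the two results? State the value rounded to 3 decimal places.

Under algebraic product:
  C OR B = a + b − a·b on (0.1600, 0.1600) = 0.2944
  (C OR B) OR B = a + b − a·b on (0.2944, 0.1600) = 0.4073
  → value = 0.4073
Under Łukasiewicz:
  C OR B = min(1, a+b) on (0.16, 0.16) = 0.32
  (C OR B) OR B = min(1, a+b) on (0.32, 0.16) = 0.48
  → value = 0.4800
|0.4073 − 0.4800| = 0.073

0.073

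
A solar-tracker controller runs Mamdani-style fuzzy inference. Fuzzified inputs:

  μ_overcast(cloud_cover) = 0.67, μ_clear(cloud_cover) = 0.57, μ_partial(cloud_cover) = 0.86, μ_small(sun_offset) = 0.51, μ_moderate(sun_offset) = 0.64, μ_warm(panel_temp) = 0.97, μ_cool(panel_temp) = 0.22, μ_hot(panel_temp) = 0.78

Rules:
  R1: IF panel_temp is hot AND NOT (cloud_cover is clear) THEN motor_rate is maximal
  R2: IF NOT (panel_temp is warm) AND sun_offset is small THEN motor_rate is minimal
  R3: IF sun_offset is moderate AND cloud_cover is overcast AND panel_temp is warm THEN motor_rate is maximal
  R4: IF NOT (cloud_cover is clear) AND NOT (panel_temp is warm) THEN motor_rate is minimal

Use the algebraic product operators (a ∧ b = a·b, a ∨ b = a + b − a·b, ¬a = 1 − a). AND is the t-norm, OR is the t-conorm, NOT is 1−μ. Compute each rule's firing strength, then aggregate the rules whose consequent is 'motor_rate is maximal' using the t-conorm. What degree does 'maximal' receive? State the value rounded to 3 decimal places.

0.612

R1: hot=0.78, ¬clear=1−0.57=0.43; AND[a·b] → w = 0.3354
R2: ¬warm=1−0.97=0.03, small=0.51; AND[a·b] → w = 0.0153
R3: moderate=0.64, overcast=0.67, warm=0.97; AND[a·b] → w = 0.4159
R4: ¬clear=1−0.57=0.43, ¬warm=1−0.97=0.03; AND[a·b] → w = 0.0129
Rules with consequent 'maximal': {R1, R3} → strengths 0.3354, 0.4159
Aggregate via t-conorm [a + b − a·b]: 0.6118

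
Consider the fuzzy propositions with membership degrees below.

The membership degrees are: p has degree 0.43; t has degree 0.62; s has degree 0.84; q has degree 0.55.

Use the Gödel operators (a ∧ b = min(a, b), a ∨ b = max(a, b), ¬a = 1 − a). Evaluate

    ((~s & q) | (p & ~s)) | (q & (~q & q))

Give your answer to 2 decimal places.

~s = 1 − 0.84 = 0.16
~s & q = min(a, b) on (0.16, 0.55) = 0.16
~s = 1 − 0.84 = 0.16
p & ~s = min(a, b) on (0.43, 0.16) = 0.16
(~s & q) | (p & ~s) = max(a, b) on (0.16, 0.16) = 0.16
~q = 1 − 0.55 = 0.45
~q & q = min(a, b) on (0.45, 0.55) = 0.45
q & (~q & q) = min(a, b) on (0.55, 0.45) = 0.45
((~s & q) | (p & ~s)) | (q & (~q & q)) = max(a, b) on (0.16, 0.45) = 0.45

0.45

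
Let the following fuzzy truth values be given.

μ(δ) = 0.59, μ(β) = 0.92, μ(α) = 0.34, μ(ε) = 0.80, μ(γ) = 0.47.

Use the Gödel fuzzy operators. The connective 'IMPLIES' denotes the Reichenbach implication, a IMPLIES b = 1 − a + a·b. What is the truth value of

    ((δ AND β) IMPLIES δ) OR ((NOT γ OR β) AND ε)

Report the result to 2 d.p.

δ AND β = min(a, b) on (0.59, 0.92) = 0.59
(δ AND β) IMPLIES δ  [Reichenbach: 1 − a + a·b] with a=0.59, b=0.59 → 0.76
NOT γ = 1 − 0.47 = 0.53
NOT γ OR β = max(a, b) on (0.53, 0.92) = 0.92
(NOT γ OR β) AND ε = min(a, b) on (0.92, 0.80) = 0.80
((δ AND β) IMPLIES δ) OR ((NOT γ OR β) AND ε) = max(a, b) on (0.76, 0.80) = 0.80

0.80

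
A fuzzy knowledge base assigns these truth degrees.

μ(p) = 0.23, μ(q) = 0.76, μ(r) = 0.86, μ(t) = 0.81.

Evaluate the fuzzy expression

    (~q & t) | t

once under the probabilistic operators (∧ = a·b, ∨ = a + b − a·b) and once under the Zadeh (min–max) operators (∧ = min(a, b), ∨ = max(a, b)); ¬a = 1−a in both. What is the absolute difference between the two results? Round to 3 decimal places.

0.037

Under probabilistic:
  ~q = 1 − 0.7600 = 0.2400
  ~q & t = a·b on (0.2400, 0.8100) = 0.1944
  (~q & t) | t = a + b − a·b on (0.1944, 0.8100) = 0.8469
  → value = 0.8469
Under Zadeh (min–max):
  ~q = 1 − 0.76 = 0.24
  ~q & t = min(a, b) on (0.24, 0.81) = 0.24
  (~q & t) | t = max(a, b) on (0.24, 0.81) = 0.81
  → value = 0.8100
|0.8469 − 0.8100| = 0.037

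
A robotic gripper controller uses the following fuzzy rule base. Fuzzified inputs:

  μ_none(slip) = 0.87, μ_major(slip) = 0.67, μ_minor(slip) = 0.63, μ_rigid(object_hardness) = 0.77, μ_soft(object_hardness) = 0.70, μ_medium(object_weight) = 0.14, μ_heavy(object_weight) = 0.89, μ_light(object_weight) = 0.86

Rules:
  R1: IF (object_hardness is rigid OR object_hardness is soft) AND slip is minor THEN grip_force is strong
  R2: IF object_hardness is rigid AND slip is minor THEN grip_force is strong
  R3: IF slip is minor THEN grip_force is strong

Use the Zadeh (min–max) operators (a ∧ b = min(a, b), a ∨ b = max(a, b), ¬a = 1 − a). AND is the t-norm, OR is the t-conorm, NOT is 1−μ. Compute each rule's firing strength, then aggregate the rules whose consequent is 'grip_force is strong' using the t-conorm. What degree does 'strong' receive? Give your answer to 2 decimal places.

0.63

R1: (rigid=0.77 OR soft=0.70) = 0.77; AND[min(a, b)] with minor=0.63 → w = 0.63
R2: rigid=0.77, minor=0.63; AND[min(a, b)] → w = 0.63
R3: minor=0.63 → w = 0.63
Rules with consequent 'strong': {R1, R2, R3} → strengths 0.63, 0.63, 0.63
Aggregate via t-conorm [max(a, b)]: 0.63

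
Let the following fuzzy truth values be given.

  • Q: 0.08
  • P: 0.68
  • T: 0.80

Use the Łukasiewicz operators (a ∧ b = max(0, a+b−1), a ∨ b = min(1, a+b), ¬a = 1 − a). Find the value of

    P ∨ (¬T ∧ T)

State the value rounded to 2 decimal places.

0.68

¬T = 1 − 0.80 = 0.20
¬T ∧ T = max(0, a+b−1) on (0.20, 0.80) = 0.00
P ∨ (¬T ∧ T) = min(1, a+b) on (0.68, 0.00) = 0.68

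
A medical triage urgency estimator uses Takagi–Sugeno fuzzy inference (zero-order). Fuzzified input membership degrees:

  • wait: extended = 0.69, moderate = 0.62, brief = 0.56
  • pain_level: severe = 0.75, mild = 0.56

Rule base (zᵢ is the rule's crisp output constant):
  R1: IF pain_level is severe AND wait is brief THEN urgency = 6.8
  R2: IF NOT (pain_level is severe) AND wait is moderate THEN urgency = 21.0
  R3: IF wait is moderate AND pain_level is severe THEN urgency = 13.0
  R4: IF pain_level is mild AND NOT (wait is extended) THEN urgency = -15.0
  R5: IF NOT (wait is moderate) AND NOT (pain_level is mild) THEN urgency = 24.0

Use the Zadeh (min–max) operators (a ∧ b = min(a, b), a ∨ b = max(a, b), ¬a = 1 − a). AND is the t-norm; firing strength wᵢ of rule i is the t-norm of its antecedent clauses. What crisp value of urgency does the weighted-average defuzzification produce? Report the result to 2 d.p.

R1 (z=6.8): severe=0.75, brief=0.56; AND[min(a, b)] → w = 0.56
R2 (z=21.0): ¬severe=1−0.75=0.25, moderate=0.62; AND[min(a, b)] → w = 0.25
R3 (z=13.0): moderate=0.62, severe=0.75; AND[min(a, b)] → w = 0.62
R4 (z=-15.0): mild=0.56, ¬extended=1−0.69=0.31; AND[min(a, b)] → w = 0.31
R5 (z=24.0): ¬moderate=1−0.62=0.38, ¬mild=1−0.56=0.44; AND[min(a, b)] → w = 0.38
Weighted average = (0.56·6.8 + 0.25·21.0 + 0.62·13.0 + 0.31·-15.0 + 0.38·24.0) / (0.56 + 0.25 + 0.62 + 0.31 + 0.38)
  = 21.5880 / 2.1200 = 10.18

10.18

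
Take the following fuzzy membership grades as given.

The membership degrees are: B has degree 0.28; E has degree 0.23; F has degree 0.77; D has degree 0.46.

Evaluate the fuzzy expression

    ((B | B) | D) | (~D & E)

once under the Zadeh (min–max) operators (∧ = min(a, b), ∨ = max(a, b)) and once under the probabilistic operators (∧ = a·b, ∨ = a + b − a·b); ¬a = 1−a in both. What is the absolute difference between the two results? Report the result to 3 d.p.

Under Zadeh (min–max):
  B | B = max(a, b) on (0.28, 0.28) = 0.28
  (B | B) | D = max(a, b) on (0.28, 0.46) = 0.46
  ~D = 1 − 0.46 = 0.54
  ~D & E = min(a, b) on (0.54, 0.23) = 0.23
  ((B | B) | D) | (~D & E) = max(a, b) on (0.46, 0.23) = 0.46
  → value = 0.4600
Under probabilistic:
  B | B = a + b − a·b on (0.2800, 0.2800) = 0.4816
  (B | B) | D = a + b − a·b on (0.4816, 0.4600) = 0.7201
  ~D = 1 − 0.4600 = 0.5400
  ~D & E = a·b on (0.5400, 0.2300) = 0.1242
  ((B | B) | D) | (~D & E) = a + b − a·b on (0.7201, 0.1242) = 0.7548
  → value = 0.7548
|0.4600 − 0.7548| = 0.295

0.295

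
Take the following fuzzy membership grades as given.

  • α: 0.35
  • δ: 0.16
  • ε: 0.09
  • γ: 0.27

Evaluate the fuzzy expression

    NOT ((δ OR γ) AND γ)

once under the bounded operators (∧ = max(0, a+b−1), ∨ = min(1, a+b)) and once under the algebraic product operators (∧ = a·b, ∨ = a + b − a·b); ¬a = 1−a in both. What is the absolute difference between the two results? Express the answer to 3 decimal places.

Under bounded:
  δ OR γ = min(1, a+b) on (0.16, 0.27) = 0.43
  (δ OR γ) AND γ = max(0, a+b−1) on (0.43, 0.27) = 0.00
  NOT ((δ OR γ) AND γ) = 1 − 0.00 = 1.00
  → value = 1.0000
Under algebraic product:
  δ OR γ = a + b − a·b on (0.1600, 0.2700) = 0.3868
  (δ OR γ) AND γ = a·b on (0.3868, 0.2700) = 0.1044
  NOT ((δ OR γ) AND γ) = 1 − 0.1044 = 0.8956
  → value = 0.8956
|1.0000 − 0.8956| = 0.104

0.104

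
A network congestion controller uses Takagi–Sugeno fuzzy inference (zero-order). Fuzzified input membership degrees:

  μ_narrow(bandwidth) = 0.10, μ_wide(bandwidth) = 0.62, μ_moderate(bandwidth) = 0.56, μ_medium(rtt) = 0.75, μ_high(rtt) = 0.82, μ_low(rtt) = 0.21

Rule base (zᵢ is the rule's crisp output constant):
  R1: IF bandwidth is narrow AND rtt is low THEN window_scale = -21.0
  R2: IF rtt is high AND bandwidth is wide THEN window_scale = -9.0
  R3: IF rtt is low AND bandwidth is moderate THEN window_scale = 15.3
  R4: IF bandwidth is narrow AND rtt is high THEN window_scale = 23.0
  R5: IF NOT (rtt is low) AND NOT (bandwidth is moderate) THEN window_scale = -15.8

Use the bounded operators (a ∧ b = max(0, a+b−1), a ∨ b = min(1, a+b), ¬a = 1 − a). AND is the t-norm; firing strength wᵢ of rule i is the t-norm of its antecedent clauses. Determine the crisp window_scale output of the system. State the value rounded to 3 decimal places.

-11.334

R1 (z=-21.0): narrow=0.10, low=0.21; AND[max(0, a+b−1)] → w = 0.00
R2 (z=-9.0): high=0.82, wide=0.62; AND[max(0, a+b−1)] → w = 0.44
R3 (z=15.3): low=0.21, moderate=0.56; AND[max(0, a+b−1)] → w = 0.00
R4 (z=23.0): narrow=0.10, high=0.82; AND[max(0, a+b−1)] → w = 0.00
R5 (z=-15.8): ¬low=1−0.21=0.79, ¬moderate=1−0.56=0.44; AND[max(0, a+b−1)] → w = 0.23
Weighted average = (0.00·-21.0 + 0.44·-9.0 + 0.00·15.3 + 0.00·23.0 + 0.23·-15.8) / (0.00 + 0.44 + 0.00 + 0.00 + 0.23)
  = -7.5940 / 0.6700 = -11.334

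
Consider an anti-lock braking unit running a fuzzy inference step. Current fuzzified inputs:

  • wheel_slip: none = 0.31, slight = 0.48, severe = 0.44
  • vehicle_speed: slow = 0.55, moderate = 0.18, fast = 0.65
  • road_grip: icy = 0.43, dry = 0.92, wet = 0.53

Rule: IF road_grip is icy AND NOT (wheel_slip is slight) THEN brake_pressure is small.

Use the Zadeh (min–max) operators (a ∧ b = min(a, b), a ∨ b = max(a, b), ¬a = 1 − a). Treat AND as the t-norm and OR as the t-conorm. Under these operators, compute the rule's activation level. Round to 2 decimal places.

0.43

firing strength: icy=0.43, ¬slight=1−0.48=0.52; AND[min(a, b)] → w = 0.43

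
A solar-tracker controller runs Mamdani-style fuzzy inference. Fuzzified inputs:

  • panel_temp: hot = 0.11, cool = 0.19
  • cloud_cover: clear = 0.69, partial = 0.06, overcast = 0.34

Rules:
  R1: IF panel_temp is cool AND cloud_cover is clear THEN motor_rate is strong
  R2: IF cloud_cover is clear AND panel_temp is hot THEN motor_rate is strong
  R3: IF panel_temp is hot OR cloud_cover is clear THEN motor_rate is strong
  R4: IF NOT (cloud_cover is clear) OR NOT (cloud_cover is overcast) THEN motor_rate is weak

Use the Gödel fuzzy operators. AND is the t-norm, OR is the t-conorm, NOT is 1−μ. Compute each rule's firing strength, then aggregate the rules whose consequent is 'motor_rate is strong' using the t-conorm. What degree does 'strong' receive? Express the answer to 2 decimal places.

R1: cool=0.19, clear=0.69; AND[min(a, b)] → w = 0.19
R2: clear=0.69, hot=0.11; AND[min(a, b)] → w = 0.11
R3: hot=0.11, clear=0.69; OR[max(a, b)] → w = 0.69
R4: ¬clear=1−0.69=0.31, ¬overcast=1−0.34=0.66; OR[max(a, b)] → w = 0.66
Rules with consequent 'strong': {R1, R2, R3} → strengths 0.19, 0.11, 0.69
Aggregate via t-conorm [max(a, b)]: 0.69

0.69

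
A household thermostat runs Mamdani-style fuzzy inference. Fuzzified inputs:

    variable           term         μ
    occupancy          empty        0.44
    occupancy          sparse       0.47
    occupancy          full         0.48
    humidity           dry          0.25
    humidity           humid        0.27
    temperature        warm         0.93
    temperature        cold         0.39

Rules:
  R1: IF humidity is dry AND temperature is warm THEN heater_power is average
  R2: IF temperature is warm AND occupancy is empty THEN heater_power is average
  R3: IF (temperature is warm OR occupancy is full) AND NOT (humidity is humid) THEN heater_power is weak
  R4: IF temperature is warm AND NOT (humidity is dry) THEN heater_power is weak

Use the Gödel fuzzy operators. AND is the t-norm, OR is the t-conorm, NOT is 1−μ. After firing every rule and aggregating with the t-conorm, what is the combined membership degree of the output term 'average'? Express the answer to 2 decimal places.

R1: dry=0.25, warm=0.93; AND[min(a, b)] → w = 0.25
R2: warm=0.93, empty=0.44; AND[min(a, b)] → w = 0.44
R3: (warm=0.93 OR full=0.48) = 0.93; AND[min(a, b)] with ¬humid=1−0.27=0.73 → w = 0.73
R4: warm=0.93, ¬dry=1−0.25=0.75; AND[min(a, b)] → w = 0.75
Rules with consequent 'average': {R1, R2} → strengths 0.25, 0.44
Aggregate via t-conorm [max(a, b)]: 0.44

0.44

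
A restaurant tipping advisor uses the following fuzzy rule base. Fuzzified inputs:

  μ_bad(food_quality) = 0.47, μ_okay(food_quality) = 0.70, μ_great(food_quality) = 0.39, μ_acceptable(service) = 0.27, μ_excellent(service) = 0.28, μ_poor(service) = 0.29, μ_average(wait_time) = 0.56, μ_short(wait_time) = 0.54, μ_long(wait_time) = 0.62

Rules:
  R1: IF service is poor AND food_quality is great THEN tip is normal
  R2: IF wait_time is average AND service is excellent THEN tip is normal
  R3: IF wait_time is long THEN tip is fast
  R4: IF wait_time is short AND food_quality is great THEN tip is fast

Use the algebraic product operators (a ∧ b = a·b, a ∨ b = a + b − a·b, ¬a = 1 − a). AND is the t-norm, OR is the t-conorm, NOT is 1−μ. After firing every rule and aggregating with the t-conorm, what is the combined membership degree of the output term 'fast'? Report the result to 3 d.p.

0.700

R1: poor=0.29, great=0.39; AND[a·b] → w = 0.1131
R2: average=0.56, excellent=0.28; AND[a·b] → w = 0.1568
R3: long=0.62 → w = 0.6200
R4: short=0.54, great=0.39; AND[a·b] → w = 0.2106
Rules with consequent 'fast': {R3, R4} → strengths 0.6200, 0.2106
Aggregate via t-conorm [a + b − a·b]: 0.7000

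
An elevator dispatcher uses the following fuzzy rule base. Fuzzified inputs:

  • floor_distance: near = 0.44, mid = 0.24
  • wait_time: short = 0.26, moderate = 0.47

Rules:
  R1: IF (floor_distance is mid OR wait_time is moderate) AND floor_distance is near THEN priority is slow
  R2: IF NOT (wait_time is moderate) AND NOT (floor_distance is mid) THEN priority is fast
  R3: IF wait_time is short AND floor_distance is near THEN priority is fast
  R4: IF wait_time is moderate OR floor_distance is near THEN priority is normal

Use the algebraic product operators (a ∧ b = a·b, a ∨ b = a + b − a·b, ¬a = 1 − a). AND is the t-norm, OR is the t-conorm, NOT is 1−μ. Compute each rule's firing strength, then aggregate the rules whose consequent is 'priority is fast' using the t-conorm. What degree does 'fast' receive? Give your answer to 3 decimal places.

R1: (mid=0.24 OR moderate=0.47) = 0.5972; AND[a·b] with near=0.44 → w = 0.2628
R2: ¬moderate=1−0.47=0.53, ¬mid=1−0.24=0.76; AND[a·b] → w = 0.4028
R3: short=0.26, near=0.44; AND[a·b] → w = 0.1144
R4: moderate=0.47, near=0.44; OR[a + b − a·b] → w = 0.7032
Rules with consequent 'fast': {R2, R3} → strengths 0.4028, 0.1144
Aggregate via t-conorm [a + b − a·b]: 0.4711

0.471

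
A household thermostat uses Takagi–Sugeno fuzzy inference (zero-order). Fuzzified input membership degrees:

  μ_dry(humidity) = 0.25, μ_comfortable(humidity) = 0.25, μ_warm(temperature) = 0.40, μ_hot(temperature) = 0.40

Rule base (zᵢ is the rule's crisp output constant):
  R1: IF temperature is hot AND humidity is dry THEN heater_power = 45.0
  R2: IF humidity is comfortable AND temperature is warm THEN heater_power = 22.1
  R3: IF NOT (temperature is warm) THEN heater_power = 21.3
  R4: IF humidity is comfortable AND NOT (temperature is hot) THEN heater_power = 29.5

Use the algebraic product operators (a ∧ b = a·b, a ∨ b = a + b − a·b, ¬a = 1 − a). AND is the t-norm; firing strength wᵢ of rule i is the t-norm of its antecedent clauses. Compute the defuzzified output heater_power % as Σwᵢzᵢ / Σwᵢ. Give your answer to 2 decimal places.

25.17

R1 (z=45.0): hot=0.40, dry=0.25; AND[a·b] → w = 0.1000
R2 (z=22.1): comfortable=0.25, warm=0.40; AND[a·b] → w = 0.1000
R3 (z=21.3): ¬warm=1−0.40=0.60 → w = 0.6000
R4 (z=29.5): comfortable=0.25, ¬hot=1−0.40=0.60; AND[a·b] → w = 0.1500
Weighted average = (0.1000·45.0 + 0.1000·22.1 + 0.6000·21.3 + 0.1500·29.5) / (0.1000 + 0.1000 + 0.6000 + 0.1500)
  = 23.9150 / 0.9500 = 25.17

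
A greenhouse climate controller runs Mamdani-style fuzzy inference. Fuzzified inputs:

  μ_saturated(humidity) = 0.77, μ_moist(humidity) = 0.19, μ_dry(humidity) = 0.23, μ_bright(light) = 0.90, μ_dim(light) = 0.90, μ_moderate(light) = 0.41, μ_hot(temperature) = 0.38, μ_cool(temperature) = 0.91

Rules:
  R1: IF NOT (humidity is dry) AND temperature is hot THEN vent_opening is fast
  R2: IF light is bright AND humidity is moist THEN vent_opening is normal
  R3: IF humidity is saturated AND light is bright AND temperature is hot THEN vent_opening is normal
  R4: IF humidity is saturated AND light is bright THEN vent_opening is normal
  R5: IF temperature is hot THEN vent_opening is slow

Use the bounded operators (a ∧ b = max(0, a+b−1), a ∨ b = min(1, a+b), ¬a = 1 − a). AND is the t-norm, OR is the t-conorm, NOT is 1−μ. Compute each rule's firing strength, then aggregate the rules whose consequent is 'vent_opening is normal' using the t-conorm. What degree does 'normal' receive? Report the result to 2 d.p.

R1: ¬dry=1−0.23=0.77, hot=0.38; AND[max(0, a+b−1)] → w = 0.15
R2: bright=0.90, moist=0.19; AND[max(0, a+b−1)] → w = 0.09
R3: saturated=0.77, bright=0.90, hot=0.38; AND[max(0, a+b−1)] → w = 0.05
R4: saturated=0.77, bright=0.90; AND[max(0, a+b−1)] → w = 0.67
R5: hot=0.38 → w = 0.38
Rules with consequent 'normal': {R2, R3, R4} → strengths 0.09, 0.05, 0.67
Aggregate via t-conorm [min(1, a+b)]: 0.81

0.81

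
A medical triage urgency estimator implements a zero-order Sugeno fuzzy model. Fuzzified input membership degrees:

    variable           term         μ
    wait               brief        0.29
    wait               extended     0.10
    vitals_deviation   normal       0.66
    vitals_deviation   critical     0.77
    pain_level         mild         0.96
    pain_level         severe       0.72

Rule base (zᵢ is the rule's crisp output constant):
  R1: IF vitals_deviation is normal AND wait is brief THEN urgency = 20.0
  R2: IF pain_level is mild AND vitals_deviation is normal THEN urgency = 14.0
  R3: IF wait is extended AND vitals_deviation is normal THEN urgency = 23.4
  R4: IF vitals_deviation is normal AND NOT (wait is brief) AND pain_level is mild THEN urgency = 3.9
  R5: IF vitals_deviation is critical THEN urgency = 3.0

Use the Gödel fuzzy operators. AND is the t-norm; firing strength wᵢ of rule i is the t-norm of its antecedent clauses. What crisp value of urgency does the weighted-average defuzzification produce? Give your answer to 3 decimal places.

8.977

R1 (z=20.0): normal=0.66, brief=0.29; AND[min(a, b)] → w = 0.29
R2 (z=14.0): mild=0.96, normal=0.66; AND[min(a, b)] → w = 0.66
R3 (z=23.4): extended=0.10, normal=0.66; AND[min(a, b)] → w = 0.10
R4 (z=3.9): normal=0.66, ¬brief=1−0.29=0.71, mild=0.96; AND[min(a, b)] → w = 0.66
R5 (z=3.0): critical=0.77 → w = 0.77
Weighted average = (0.29·20.0 + 0.66·14.0 + 0.10·23.4 + 0.66·3.9 + 0.77·3.0) / (0.29 + 0.66 + 0.10 + 0.66 + 0.77)
  = 22.2640 / 2.4800 = 8.977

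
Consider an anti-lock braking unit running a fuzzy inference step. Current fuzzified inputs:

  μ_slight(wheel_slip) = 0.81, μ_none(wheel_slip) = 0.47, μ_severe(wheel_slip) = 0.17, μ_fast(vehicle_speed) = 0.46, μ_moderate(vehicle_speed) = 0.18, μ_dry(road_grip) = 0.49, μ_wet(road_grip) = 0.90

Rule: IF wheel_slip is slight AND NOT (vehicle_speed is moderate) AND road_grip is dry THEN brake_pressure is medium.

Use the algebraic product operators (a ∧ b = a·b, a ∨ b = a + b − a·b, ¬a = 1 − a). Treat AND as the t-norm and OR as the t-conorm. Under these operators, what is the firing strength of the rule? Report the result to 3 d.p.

firing strength: slight=0.81, ¬moderate=1−0.18=0.82, dry=0.49; AND[a·b] → w = 0.3255

0.325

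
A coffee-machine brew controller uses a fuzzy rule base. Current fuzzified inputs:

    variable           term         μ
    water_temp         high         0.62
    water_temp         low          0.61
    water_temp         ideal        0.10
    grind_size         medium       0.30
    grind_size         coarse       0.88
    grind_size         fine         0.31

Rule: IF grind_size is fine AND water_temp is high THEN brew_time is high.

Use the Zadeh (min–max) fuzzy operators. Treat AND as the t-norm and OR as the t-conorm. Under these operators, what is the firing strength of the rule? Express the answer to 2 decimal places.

firing strength: fine=0.31, high=0.62; AND[min(a, b)] → w = 0.31

0.31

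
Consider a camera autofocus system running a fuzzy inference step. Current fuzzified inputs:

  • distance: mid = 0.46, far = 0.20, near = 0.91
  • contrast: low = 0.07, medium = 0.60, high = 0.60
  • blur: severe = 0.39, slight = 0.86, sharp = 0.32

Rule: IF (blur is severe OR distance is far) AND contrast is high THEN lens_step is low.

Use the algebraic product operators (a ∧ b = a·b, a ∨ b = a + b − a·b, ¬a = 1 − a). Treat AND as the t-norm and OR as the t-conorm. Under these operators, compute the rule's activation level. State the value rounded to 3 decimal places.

firing strength: (severe=0.39 OR far=0.20) = 0.5120; AND[a·b] with high=0.60 → w = 0.3072

0.307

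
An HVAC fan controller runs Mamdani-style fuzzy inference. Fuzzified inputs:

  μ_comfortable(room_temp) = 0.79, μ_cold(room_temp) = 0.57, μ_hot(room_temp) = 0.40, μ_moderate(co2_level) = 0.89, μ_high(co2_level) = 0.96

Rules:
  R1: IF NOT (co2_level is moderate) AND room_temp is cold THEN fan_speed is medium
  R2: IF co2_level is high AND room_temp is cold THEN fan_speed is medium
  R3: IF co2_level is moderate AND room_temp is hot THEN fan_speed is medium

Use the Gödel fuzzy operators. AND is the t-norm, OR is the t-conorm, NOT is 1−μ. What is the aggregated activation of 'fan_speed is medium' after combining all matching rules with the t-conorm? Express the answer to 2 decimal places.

0.57

R1: ¬moderate=1−0.89=0.11, cold=0.57; AND[min(a, b)] → w = 0.11
R2: high=0.96, cold=0.57; AND[min(a, b)] → w = 0.57
R3: moderate=0.89, hot=0.40; AND[min(a, b)] → w = 0.40
Rules with consequent 'medium': {R1, R2, R3} → strengths 0.11, 0.57, 0.40
Aggregate via t-conorm [max(a, b)]: 0.57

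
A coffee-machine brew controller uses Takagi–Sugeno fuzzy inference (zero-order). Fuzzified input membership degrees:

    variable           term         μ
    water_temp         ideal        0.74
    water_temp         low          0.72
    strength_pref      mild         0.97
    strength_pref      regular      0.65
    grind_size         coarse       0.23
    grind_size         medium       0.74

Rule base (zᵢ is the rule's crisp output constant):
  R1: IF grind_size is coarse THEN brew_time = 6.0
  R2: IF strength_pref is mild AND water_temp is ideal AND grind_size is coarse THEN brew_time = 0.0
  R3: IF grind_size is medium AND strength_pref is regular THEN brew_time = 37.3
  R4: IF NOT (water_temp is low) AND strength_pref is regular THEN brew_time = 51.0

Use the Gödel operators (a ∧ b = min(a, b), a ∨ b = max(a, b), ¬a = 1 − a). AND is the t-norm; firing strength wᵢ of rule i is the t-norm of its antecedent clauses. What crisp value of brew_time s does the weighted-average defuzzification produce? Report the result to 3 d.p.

28.709

R1 (z=6.0): coarse=0.23 → w = 0.23
R2 (z=0.0): mild=0.97, ideal=0.74, coarse=0.23; AND[min(a, b)] → w = 0.23
R3 (z=37.3): medium=0.74, regular=0.65; AND[min(a, b)] → w = 0.65
R4 (z=51.0): ¬low=1−0.72=0.28, regular=0.65; AND[min(a, b)] → w = 0.28
Weighted average = (0.23·6.0 + 0.23·0.0 + 0.65·37.3 + 0.28·51.0) / (0.23 + 0.23 + 0.65 + 0.28)
  = 39.9050 / 1.3900 = 28.709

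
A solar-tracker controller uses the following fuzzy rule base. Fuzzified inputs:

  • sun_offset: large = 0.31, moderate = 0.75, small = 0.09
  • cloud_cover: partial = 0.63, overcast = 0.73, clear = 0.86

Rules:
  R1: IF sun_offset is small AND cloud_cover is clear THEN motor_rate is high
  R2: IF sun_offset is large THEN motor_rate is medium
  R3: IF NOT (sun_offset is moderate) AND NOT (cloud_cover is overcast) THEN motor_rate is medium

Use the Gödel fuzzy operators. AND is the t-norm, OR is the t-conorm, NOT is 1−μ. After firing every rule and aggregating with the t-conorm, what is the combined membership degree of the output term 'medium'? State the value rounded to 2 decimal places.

R1: small=0.09, clear=0.86; AND[min(a, b)] → w = 0.09
R2: large=0.31 → w = 0.31
R3: ¬moderate=1−0.75=0.25, ¬overcast=1−0.73=0.27; AND[min(a, b)] → w = 0.25
Rules with consequent 'medium': {R2, R3} → strengths 0.31, 0.25
Aggregate via t-conorm [max(a, b)]: 0.31

0.31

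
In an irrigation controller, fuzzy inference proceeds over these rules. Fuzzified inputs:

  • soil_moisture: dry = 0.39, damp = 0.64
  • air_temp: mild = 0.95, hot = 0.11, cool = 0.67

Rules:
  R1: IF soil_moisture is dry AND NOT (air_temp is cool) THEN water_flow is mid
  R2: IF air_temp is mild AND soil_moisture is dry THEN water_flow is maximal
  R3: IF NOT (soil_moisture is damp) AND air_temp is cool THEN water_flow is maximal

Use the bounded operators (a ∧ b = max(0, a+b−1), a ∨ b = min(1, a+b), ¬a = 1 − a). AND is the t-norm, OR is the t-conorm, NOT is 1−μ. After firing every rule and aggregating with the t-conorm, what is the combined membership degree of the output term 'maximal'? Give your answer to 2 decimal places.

0.37

R1: dry=0.39, ¬cool=1−0.67=0.33; AND[max(0, a+b−1)] → w = 0.00
R2: mild=0.95, dry=0.39; AND[max(0, a+b−1)] → w = 0.34
R3: ¬damp=1−0.64=0.36, cool=0.67; AND[max(0, a+b−1)] → w = 0.03
Rules with consequent 'maximal': {R2, R3} → strengths 0.34, 0.03
Aggregate via t-conorm [min(1, a+b)]: 0.37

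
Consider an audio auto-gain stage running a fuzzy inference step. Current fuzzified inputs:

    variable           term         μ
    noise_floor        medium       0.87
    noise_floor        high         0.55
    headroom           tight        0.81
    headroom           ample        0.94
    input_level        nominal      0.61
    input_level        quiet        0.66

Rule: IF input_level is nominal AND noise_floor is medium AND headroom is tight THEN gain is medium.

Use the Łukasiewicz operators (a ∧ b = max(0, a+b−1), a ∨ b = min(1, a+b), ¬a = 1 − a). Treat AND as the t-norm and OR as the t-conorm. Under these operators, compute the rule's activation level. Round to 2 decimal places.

0.29

firing strength: nominal=0.61, medium=0.87, tight=0.81; AND[max(0, a+b−1)] → w = 0.29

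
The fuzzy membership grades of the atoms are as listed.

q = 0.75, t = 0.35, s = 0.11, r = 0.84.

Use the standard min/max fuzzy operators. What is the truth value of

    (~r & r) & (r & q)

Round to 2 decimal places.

0.16

~r = 1 − 0.84 = 0.16
~r & r = min(a, b) on (0.16, 0.84) = 0.16
r & q = min(a, b) on (0.84, 0.75) = 0.75
(~r & r) & (r & q) = min(a, b) on (0.16, 0.75) = 0.16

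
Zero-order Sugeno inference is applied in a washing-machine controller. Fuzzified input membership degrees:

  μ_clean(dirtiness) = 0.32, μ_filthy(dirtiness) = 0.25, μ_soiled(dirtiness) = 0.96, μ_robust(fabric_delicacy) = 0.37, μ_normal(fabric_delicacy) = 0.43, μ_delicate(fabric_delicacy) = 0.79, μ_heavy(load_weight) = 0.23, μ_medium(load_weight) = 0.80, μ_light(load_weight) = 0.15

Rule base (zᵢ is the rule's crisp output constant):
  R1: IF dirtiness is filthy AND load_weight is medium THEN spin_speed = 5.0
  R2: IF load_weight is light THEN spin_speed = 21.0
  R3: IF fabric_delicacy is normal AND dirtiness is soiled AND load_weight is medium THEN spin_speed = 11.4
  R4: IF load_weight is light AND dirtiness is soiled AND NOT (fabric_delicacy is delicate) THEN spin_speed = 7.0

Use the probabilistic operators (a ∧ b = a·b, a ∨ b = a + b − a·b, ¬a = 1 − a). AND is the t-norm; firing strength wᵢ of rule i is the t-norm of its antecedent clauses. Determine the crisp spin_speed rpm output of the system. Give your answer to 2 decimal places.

11.44

R1 (z=5.0): filthy=0.25, medium=0.80; AND[a·b] → w = 0.2000
R2 (z=21.0): light=0.15 → w = 0.1500
R3 (z=11.4): normal=0.43, soiled=0.96, medium=0.80; AND[a·b] → w = 0.3302
R4 (z=7.0): light=0.15, soiled=0.96, ¬delicate=1−0.79=0.21; AND[a·b] → w = 0.0302
Weighted average = (0.2000·5.0 + 0.1500·21.0 + 0.3302·11.4 + 0.0302·7.0) / (0.2000 + 0.1500 + 0.3302 + 0.0302)
  = 8.1264 / 0.7105 = 11.44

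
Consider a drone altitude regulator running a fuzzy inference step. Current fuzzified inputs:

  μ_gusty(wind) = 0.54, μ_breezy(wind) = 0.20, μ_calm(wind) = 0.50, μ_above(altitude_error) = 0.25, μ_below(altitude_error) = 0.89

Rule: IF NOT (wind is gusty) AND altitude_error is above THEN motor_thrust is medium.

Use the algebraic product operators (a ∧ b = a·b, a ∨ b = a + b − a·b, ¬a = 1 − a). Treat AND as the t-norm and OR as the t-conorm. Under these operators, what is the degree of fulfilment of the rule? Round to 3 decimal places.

0.115

firing strength: ¬gusty=1−0.54=0.46, above=0.25; AND[a·b] → w = 0.1150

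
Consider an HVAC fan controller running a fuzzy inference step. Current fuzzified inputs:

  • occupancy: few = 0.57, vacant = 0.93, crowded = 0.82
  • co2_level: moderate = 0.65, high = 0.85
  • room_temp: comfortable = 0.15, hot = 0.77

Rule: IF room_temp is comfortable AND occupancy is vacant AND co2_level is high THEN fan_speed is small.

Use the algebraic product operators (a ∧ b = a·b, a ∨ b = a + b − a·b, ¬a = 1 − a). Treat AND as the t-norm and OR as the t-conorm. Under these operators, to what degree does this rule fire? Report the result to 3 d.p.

firing strength: comfortable=0.15, vacant=0.93, high=0.85; AND[a·b] → w = 0.1186

0.119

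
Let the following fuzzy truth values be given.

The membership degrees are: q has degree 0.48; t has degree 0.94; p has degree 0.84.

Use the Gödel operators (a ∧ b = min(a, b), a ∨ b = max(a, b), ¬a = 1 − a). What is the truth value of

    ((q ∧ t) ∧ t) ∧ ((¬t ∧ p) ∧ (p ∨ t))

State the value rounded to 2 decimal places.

q ∧ t = min(a, b) on (0.48, 0.94) = 0.48
(q ∧ t) ∧ t = min(a, b) on (0.48, 0.94) = 0.48
¬t = 1 − 0.94 = 0.06
¬t ∧ p = min(a, b) on (0.06, 0.84) = 0.06
p ∨ t = max(a, b) on (0.84, 0.94) = 0.94
(¬t ∧ p) ∧ (p ∨ t) = min(a, b) on (0.06, 0.94) = 0.06
((q ∧ t) ∧ t) ∧ ((¬t ∧ p) ∧ (p ∨ t)) = min(a, b) on (0.48, 0.06) = 0.06

0.06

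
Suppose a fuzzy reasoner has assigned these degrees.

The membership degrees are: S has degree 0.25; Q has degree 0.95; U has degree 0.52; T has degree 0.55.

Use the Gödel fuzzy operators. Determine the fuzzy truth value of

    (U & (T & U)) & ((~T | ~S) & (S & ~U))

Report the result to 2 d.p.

0.25

T & U = min(a, b) on (0.55, 0.52) = 0.52
U & (T & U) = min(a, b) on (0.52, 0.52) = 0.52
~T = 1 − 0.55 = 0.45
~S = 1 − 0.25 = 0.75
~T | ~S = max(a, b) on (0.45, 0.75) = 0.75
~U = 1 − 0.52 = 0.48
S & ~U = min(a, b) on (0.25, 0.48) = 0.25
(~T | ~S) & (S & ~U) = min(a, b) on (0.75, 0.25) = 0.25
(U & (T & U)) & ((~T | ~S) & (S & ~U)) = min(a, b) on (0.52, 0.25) = 0.25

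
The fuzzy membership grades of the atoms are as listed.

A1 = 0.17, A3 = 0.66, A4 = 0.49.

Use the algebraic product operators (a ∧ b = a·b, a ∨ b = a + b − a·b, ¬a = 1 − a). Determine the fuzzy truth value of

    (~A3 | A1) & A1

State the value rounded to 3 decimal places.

0.077

~A3 = 1 − 0.6600 = 0.3400
~A3 | A1 = a + b − a·b on (0.3400, 0.1700) = 0.4522
(~A3 | A1) & A1 = a·b on (0.4522, 0.1700) = 0.0769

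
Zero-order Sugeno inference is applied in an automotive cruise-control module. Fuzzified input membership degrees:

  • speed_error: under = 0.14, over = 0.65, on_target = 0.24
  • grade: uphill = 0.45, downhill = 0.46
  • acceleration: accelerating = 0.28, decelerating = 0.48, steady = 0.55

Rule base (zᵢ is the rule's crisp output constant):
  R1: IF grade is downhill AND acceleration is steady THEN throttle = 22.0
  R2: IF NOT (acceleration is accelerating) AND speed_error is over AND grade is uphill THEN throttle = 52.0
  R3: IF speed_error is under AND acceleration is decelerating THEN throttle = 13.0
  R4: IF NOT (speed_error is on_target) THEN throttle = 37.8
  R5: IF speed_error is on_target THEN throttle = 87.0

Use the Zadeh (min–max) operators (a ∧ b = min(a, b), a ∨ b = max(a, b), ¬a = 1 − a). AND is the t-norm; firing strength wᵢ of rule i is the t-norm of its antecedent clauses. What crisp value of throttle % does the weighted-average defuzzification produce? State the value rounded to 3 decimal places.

41.438

R1 (z=22.0): downhill=0.46, steady=0.55; AND[min(a, b)] → w = 0.46
R2 (z=52.0): ¬accelerating=1−0.28=0.72, over=0.65, uphill=0.45; AND[min(a, b)] → w = 0.45
R3 (z=13.0): under=0.14, decelerating=0.48; AND[min(a, b)] → w = 0.14
R4 (z=37.8): ¬on_target=1−0.24=0.76 → w = 0.76
R5 (z=87.0): on_target=0.24 → w = 0.24
Weighted average = (0.46·22.0 + 0.45·52.0 + 0.14·13.0 + 0.76·37.8 + 0.24·87.0) / (0.46 + 0.45 + 0.14 + 0.76 + 0.24)
  = 84.9480 / 2.0500 = 41.438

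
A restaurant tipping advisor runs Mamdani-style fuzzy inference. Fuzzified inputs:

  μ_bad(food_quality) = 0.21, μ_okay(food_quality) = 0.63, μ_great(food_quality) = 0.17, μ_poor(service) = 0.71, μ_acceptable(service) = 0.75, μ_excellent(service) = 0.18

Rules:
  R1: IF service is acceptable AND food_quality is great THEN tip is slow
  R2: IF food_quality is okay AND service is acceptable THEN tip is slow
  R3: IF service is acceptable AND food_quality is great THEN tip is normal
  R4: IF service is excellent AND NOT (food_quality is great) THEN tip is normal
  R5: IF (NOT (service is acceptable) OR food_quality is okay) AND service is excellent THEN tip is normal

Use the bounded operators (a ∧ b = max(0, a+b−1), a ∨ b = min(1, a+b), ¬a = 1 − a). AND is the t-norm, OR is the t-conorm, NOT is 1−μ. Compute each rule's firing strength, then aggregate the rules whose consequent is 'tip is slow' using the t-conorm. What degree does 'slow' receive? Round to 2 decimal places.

0.38

R1: acceptable=0.75, great=0.17; AND[max(0, a+b−1)] → w = 0.00
R2: okay=0.63, acceptable=0.75; AND[max(0, a+b−1)] → w = 0.38
R3: acceptable=0.75, great=0.17; AND[max(0, a+b−1)] → w = 0.00
R4: excellent=0.18, ¬great=1−0.17=0.83; AND[max(0, a+b−1)] → w = 0.01
R5: (¬acceptable=1−0.75=0.25 OR okay=0.63) = 0.88; AND[max(0, a+b−1)] with excellent=0.18 → w = 0.06
Rules with consequent 'slow': {R1, R2} → strengths 0.00, 0.38
Aggregate via t-conorm [min(1, a+b)]: 0.38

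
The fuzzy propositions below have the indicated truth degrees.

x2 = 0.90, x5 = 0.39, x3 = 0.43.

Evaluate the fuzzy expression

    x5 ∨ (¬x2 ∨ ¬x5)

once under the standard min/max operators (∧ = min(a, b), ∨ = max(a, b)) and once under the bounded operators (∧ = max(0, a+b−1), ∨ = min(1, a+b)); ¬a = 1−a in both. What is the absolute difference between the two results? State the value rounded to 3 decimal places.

Under standard min/max:
  ¬x2 = 1 − 0.90 = 0.10
  ¬x5 = 1 − 0.39 = 0.61
  ¬x2 ∨ ¬x5 = max(a, b) on (0.10, 0.61) = 0.61
  x5 ∨ (¬x2 ∨ ¬x5) = max(a, b) on (0.39, 0.61) = 0.61
  → value = 0.6100
Under bounded:
  ¬x2 = 1 − 0.90 = 0.10
  ¬x5 = 1 − 0.39 = 0.61
  ¬x2 ∨ ¬x5 = min(1, a+b) on (0.10, 0.61) = 0.71
  x5 ∨ (¬x2 ∨ ¬x5) = min(1, a+b) on (0.39, 0.71) = 1.00
  → value = 1.0000
|0.6100 − 1.0000| = 0.390

0.390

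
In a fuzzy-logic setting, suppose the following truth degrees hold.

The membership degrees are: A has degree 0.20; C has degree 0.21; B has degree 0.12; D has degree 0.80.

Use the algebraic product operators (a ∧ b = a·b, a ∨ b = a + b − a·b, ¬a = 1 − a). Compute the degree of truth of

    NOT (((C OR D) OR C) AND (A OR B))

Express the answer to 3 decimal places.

C OR D = a + b − a·b on (0.2100, 0.8000) = 0.8420
(C OR D) OR C = a + b − a·b on (0.8420, 0.2100) = 0.8752
A OR B = a + b − a·b on (0.2000, 0.1200) = 0.2960
((C OR D) OR C) AND (A OR B) = a·b on (0.8752, 0.2960) = 0.2591
NOT (((C OR D) OR C) AND (A OR B)) = 1 − 0.2591 = 0.7409

0.741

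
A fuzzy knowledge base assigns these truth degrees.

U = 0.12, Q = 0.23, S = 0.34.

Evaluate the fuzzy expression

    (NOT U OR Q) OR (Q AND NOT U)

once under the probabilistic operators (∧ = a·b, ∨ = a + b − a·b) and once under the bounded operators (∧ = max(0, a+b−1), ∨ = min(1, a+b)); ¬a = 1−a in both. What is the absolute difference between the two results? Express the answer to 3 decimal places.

Under probabilistic:
  NOT U = 1 − 0.1200 = 0.8800
  NOT U OR Q = a + b − a·b on (0.8800, 0.2300) = 0.9076
  NOT U = 1 − 0.1200 = 0.8800
  Q AND NOT U = a·b on (0.2300, 0.8800) = 0.2024
  (NOT U OR Q) OR (Q AND NOT U) = a + b − a·b on (0.9076, 0.2024) = 0.9263
  → value = 0.9263
Under bounded:
  NOT U = 1 − 0.12 = 0.88
  NOT U OR Q = min(1, a+b) on (0.88, 0.23) = 1.00
  NOT U = 1 − 0.12 = 0.88
  Q AND NOT U = max(0, a+b−1) on (0.23, 0.88) = 0.11
  (NOT U OR Q) OR (Q AND NOT U) = min(1, a+b) on (1.00, 0.11) = 1.00
  → value = 1.0000
|0.9263 − 1.0000| = 0.074

0.074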